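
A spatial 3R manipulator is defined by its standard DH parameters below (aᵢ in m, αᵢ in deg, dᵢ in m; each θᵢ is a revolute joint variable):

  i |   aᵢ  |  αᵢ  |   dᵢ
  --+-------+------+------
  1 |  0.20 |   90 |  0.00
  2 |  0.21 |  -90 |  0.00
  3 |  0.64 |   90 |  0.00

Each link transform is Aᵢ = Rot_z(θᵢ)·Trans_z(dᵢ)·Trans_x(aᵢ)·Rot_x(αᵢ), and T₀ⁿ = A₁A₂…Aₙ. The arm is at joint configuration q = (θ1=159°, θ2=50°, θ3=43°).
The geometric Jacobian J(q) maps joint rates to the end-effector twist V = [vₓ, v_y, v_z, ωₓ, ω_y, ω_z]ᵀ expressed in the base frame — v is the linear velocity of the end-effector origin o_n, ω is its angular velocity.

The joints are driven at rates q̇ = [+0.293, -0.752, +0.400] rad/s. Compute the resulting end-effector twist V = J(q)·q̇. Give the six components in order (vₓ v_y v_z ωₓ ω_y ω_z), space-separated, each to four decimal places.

-0.2744 -0.2948 -0.4615 0.0166 -0.8119 0.5501

o_n = [-0.7500, -0.1796, 0.5194]
J₁: ẑ×o_n = [0.1796, -0.7500, 0.0000], ω = ẑ
J2: z=[0.3584, 0.9336, 0.0000] o=[-0.1867, 0.0717, 0.0000] → [0.4849, -0.1861, 0.4359, 0.3584, 0.9336, 0.0000]
J3: z=[0.7152, -0.2745, 0.6428] o=[-0.3127, 0.1200, 0.1609] → [0.0942, -0.5375, -0.3344, 0.7152, -0.2745, 0.6428]
V = J·q̇ = [-0.2744, -0.2948, -0.4615, 0.0166, -0.8119, 0.5501]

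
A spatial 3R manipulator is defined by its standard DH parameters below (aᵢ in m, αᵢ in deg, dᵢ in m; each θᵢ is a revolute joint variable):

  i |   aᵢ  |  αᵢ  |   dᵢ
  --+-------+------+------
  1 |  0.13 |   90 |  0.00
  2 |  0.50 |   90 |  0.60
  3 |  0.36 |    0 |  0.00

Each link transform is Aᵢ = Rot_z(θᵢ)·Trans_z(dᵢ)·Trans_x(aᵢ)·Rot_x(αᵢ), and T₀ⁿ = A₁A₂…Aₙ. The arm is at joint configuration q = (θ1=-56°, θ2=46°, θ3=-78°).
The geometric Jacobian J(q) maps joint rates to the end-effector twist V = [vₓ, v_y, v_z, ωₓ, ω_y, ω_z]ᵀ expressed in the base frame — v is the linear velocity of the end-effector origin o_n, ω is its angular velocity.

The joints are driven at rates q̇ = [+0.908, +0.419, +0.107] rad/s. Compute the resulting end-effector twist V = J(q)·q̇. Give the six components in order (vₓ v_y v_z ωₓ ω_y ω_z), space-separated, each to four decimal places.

o_n = [0.0905, -0.5774, 0.4135]
J₁: ẑ×o_n = [0.5774, 0.0905, -0.0000], ω = ẑ
J2: z=[-0.8290, -0.5592, 0.0000] o=[0.0727, -0.1078, 0.0000] → [-0.2312, 0.3428, 0.3993, -0.8290, -0.5592, 0.0000]
J3: z=[0.4022, -0.5964, -0.6947] o=[-0.2305, -0.7312, 0.3597] → [0.0747, -0.2446, 0.2533, 0.4022, -0.5964, -0.6947]
V = J·q̇ = [0.4354, 0.1996, 0.1944, -0.3043, -0.2981, 0.8337]

0.4354 0.1996 0.1944 -0.3043 -0.2981 0.8337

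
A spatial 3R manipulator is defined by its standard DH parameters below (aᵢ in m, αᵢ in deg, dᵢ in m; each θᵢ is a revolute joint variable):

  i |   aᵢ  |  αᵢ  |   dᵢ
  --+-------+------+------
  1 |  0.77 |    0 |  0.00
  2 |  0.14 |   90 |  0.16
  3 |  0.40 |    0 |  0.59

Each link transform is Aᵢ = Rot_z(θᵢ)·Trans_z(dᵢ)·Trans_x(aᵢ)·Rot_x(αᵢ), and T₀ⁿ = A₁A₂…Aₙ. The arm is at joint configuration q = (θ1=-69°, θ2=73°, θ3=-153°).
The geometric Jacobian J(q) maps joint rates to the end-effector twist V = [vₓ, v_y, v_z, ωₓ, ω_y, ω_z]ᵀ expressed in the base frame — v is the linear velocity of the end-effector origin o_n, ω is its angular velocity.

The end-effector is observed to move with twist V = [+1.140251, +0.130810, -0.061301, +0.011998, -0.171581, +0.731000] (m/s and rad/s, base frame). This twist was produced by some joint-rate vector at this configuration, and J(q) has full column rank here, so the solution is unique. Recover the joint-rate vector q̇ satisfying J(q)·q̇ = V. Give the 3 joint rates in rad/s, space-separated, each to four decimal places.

o_n = [0.1012, -1.3225, -0.0216]
J₁: ẑ×o_n = [1.3225, 0.1012, -0.0000], ω = ẑ
J2: z=[0.0000, 0.0000, 1.0000] o=[0.2759, -0.7189, 0.0000] → [0.6037, -0.1747, 0.0000, 0.0000, 0.0000, 1.0000]
J3: z=[0.0698, -0.9976, 0.0000] o=[0.4156, -0.7091, 0.1600] → [0.1812, 0.0127, -0.3564, 0.0698, -0.9976, 0.0000]
q̇ = J⁺·V = [0.9290, -0.1980, 0.1720]

0.9290 -0.1980 0.1720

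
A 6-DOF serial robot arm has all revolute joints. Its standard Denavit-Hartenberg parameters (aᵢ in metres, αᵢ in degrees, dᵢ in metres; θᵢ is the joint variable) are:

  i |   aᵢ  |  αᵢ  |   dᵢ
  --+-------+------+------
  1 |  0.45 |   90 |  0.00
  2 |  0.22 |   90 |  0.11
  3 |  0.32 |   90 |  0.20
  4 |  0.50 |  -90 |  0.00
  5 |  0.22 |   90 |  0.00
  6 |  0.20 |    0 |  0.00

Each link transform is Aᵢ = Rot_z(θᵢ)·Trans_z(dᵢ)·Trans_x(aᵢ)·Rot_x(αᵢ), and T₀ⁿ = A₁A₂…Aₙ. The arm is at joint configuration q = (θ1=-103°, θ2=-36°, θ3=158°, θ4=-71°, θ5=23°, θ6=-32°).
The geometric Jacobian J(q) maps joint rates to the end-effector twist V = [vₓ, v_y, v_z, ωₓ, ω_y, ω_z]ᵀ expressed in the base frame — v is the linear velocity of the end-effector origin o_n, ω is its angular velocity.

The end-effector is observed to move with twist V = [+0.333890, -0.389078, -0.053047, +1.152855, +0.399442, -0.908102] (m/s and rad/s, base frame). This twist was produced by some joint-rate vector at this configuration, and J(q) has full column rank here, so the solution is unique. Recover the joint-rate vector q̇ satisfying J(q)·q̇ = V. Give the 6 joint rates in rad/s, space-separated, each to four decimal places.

o_n = [-0.2840, -0.5371, 0.6993]
J₁: ẑ×o_n = [0.5371, -0.2840, 0.0000], ω = ẑ
J2: z=[-0.9744, 0.2250, 0.0000] o=[-0.1012, -0.4385, 0.0000] → [0.1573, 0.6813, 0.1372, -0.9744, 0.2250, 0.0000]
J3: z=[0.1322, 0.5727, -0.8090] o=[-0.2484, -0.5871, -0.1293] → [0.5150, -0.0808, 0.0270, 0.1322, 0.5727, -0.8090]
J4: z=[-0.9716, -0.0867, -0.2202] o=[-0.2848, -0.2118, -0.1167] → [-0.1424, 0.7926, 0.3162, -0.9716, -0.0867, -0.2202]
J5: z=[-0.1425, 0.9572, 0.2519] o=[-0.3793, -0.3498, 0.3545] → [0.3772, 0.0731, -0.0645, -0.1425, 0.9572, 0.2519]
J6: z=[-0.9682, -0.1877, 0.1655] o=[-0.3340, -0.3983, 0.5642] → [-0.0024, 0.1390, 0.1438, -0.9682, -0.1877, 0.1655]
q̇ = J⁺·V = [0.0750, -0.6850, 0.9430, 0.3550, -0.0940, -0.7150]

0.0750 -0.6850 0.9430 0.3550 -0.0940 -0.7150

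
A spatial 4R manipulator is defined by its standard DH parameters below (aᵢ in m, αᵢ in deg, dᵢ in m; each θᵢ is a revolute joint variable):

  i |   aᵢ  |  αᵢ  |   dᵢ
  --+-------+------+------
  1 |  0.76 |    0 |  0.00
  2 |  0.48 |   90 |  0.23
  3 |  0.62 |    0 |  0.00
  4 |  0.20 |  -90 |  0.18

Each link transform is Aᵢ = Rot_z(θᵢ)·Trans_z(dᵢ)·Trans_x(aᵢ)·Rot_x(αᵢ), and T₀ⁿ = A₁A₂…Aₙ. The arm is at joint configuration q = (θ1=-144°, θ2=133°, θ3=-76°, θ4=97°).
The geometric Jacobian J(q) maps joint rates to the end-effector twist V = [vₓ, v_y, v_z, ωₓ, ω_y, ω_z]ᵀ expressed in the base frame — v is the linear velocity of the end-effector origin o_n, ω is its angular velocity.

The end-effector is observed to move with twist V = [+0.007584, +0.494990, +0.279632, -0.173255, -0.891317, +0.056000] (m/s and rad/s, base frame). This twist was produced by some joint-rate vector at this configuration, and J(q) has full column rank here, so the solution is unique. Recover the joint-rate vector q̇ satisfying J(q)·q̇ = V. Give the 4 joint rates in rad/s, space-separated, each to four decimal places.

-0.8520 0.9080 0.7340 0.1740

o_n = [0.1525, -0.7792, -0.2999]
J₁: ẑ×o_n = [0.7792, 0.1525, -0.0000], ω = ẑ
J2: z=[0.0000, 0.0000, 1.0000] o=[-0.6149, -0.4467, 0.0000] → [0.3325, 0.7674, -0.0000, 0.0000, 0.0000, 1.0000]
J3: z=[-0.1908, -0.9816, 0.0000] o=[-0.1437, -0.5383, 0.2300] → [0.5202, -0.1011, 0.3367, -0.1908, -0.9816, 0.0000]
J4: z=[-0.1908, -0.9816, 0.0000] o=[0.0036, -0.5669, -0.3716] → [-0.0704, 0.0137, 0.1867, -0.1908, -0.9816, 0.0000]
q̇ = J⁺·V = [-0.8520, 0.9080, 0.7340, 0.1740]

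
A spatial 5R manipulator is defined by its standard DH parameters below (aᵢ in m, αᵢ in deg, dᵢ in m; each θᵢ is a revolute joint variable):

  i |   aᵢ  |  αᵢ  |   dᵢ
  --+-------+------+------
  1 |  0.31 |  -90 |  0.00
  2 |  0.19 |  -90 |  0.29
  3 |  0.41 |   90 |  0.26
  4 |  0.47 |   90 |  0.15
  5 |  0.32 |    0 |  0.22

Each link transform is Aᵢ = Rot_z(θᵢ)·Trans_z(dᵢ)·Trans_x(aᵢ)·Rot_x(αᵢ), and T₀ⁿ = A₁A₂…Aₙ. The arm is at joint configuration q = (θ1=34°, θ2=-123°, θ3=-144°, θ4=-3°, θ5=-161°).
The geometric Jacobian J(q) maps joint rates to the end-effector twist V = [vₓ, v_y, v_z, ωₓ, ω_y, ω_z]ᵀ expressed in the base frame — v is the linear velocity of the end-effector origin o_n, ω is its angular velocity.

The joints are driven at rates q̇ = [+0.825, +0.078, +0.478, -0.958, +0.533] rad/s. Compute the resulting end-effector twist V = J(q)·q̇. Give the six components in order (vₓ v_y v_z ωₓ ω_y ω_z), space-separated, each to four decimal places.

-1.0653 0.0969 0.2114 -0.7700 0.4898 1.2866

o_n = [0.0846, 0.7632, -0.2299]
J₁: ẑ×o_n = [-0.7632, 0.0846, 0.0000], ω = ẑ
J2: z=[-0.5592, 0.8290, 0.0000] o=[0.2570, 0.1733, 0.0000] → [-0.1906, -0.1285, -0.1869, -0.5592, 0.8290, 0.0000]
J3: z=[0.6953, 0.4690, 0.5446] o=[0.0090, 0.3559, 0.1593] → [-0.4044, 0.3118, 0.2478, 0.6953, 0.4690, 0.5446]
J4: z=[0.7178, -0.4917, -0.4930] o=[0.2048, 0.7787, 0.0228] → [0.1166, 0.2406, -0.0702, 0.7178, -0.4917, -0.4930]
J5: z=[-0.6963, -0.5067, -0.5084] o=[0.3126, 1.0377, -0.3830] → [-0.2172, 0.2225, 0.0756, -0.6963, -0.5067, -0.5084]
V = J·q̇ = [-1.0653, 0.0969, 0.2114, -0.7700, 0.4898, 1.2866]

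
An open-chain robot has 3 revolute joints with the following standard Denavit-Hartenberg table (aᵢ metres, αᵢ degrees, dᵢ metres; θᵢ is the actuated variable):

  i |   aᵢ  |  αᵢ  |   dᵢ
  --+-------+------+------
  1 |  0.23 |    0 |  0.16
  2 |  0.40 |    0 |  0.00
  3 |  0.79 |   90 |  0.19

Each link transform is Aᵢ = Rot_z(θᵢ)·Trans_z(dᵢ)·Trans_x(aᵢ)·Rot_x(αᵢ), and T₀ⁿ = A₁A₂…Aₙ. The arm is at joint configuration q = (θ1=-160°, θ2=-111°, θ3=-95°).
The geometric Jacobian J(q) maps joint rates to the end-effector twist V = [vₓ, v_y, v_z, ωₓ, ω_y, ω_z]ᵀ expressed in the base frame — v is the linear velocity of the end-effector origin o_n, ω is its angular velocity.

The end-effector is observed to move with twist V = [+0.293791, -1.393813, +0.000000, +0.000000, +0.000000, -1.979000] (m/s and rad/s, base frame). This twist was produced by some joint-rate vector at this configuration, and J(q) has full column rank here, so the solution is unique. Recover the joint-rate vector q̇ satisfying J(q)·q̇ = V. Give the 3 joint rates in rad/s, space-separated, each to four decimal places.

o_n = [0.5765, 0.2387, 0.3500]
J₁: ẑ×o_n = [-0.2387, 0.5765, 0.0000], ω = ẑ
J2: z=[0.0000, 0.0000, 1.0000] o=[-0.2161, -0.0787, 0.1600] → [-0.3174, 0.7927, 0.0000, 0.0000, 0.0000, 1.0000]
J3: z=[0.0000, 0.0000, 1.0000] o=[-0.2091, 0.3213, 0.1600] → [0.0826, 0.7857, -0.0000, 0.0000, 0.0000, 1.0000]
q̇ = J⁺·V = [-0.7870, -0.5110, -0.6810]

-0.7870 -0.5110 -0.6810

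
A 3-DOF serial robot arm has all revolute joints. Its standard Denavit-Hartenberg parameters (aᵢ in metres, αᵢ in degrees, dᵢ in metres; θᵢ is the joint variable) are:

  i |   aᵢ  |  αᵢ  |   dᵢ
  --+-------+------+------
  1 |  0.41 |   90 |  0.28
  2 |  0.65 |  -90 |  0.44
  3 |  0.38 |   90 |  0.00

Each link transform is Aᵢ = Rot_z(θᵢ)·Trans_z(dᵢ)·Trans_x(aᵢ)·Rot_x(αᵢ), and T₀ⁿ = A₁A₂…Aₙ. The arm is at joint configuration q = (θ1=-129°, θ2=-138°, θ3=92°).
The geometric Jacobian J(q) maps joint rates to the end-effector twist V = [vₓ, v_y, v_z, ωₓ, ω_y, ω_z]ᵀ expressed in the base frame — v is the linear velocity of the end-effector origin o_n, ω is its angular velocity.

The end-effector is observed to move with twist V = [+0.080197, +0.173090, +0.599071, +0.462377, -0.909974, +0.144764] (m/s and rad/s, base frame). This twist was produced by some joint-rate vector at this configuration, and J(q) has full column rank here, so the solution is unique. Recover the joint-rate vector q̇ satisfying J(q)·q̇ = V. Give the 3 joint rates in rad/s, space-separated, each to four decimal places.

o_n = [-0.0070, 0.0870, -0.1461]
J₁: ẑ×o_n = [-0.0870, -0.0070, 0.0000], ω = ẑ
J2: z=[-0.7771, 0.6293, 0.0000] o=[-0.2580, -0.3186, 0.2800] → [-0.2681, -0.3311, -0.4732, -0.7771, 0.6293, 0.0000]
J3: z=[-0.4211, -0.5200, -0.7431] o=[-0.2960, 0.3337, -0.1549] → [-0.1879, -0.2110, 0.2541, -0.4211, -0.5200, -0.7431]
q̇ = J⁺·V = [0.6070, -0.9320, 0.6220]

0.6070 -0.9320 0.6220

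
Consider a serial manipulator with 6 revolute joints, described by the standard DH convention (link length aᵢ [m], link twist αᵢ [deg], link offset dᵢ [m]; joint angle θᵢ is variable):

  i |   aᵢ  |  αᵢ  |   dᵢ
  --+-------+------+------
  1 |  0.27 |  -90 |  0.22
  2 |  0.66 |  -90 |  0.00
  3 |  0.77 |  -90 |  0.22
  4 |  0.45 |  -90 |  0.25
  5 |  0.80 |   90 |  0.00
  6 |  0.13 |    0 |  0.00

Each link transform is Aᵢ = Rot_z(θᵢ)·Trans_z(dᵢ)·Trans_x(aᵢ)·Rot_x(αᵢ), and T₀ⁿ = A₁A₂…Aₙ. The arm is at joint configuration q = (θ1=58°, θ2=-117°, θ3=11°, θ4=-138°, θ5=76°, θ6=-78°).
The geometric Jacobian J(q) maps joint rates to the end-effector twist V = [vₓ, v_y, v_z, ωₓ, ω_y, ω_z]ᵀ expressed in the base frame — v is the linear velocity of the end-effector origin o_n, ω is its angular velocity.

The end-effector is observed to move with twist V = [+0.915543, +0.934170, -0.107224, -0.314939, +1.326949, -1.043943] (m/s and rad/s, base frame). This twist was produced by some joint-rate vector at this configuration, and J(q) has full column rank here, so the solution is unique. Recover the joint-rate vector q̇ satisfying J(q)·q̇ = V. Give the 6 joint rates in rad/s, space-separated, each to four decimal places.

o_n = [-0.2513, 0.5485, 1.3330]
J₁: ẑ×o_n = [-0.5485, -0.2513, 0.0000], ω = ẑ
J2: z=[-0.8480, 0.5299, 0.0000] o=[0.1431, 0.2290, 0.2200] → [0.5898, 0.9438, -0.0620, -0.8480, 0.5299, 0.0000]
J3: z=[0.4722, 0.7556, 0.4540] o=[-0.0157, -0.0251, 0.8081] → [0.1362, -0.3548, 0.4489, 0.4722, 0.7556, 0.4540]
J4: z=[0.8784, -0.4467, -0.1700] o=[0.0309, -0.2278, 1.5814] → [0.2430, 0.2662, 0.5558, 0.8784, -0.4467, -0.1700]
J5: z=[0.3011, 0.2410, 0.9226] o=[0.4176, 0.0483, 1.3831] → [-0.4736, -0.6020, 0.3118, 0.3011, 0.2410, 0.9226]
J6: z=[0.5727, 0.7279, -0.3770] o=[-0.1924, 0.5618, 1.4481] → [-0.0888, 0.0881, 0.0353, 0.5727, 0.7279, -0.3770]
q̇ = J⁺·V = [-0.5000, 0.6890, 0.5760, -0.2830, -0.6170, 0.7540]

-0.5000 0.6890 0.5760 -0.2830 -0.6170 0.7540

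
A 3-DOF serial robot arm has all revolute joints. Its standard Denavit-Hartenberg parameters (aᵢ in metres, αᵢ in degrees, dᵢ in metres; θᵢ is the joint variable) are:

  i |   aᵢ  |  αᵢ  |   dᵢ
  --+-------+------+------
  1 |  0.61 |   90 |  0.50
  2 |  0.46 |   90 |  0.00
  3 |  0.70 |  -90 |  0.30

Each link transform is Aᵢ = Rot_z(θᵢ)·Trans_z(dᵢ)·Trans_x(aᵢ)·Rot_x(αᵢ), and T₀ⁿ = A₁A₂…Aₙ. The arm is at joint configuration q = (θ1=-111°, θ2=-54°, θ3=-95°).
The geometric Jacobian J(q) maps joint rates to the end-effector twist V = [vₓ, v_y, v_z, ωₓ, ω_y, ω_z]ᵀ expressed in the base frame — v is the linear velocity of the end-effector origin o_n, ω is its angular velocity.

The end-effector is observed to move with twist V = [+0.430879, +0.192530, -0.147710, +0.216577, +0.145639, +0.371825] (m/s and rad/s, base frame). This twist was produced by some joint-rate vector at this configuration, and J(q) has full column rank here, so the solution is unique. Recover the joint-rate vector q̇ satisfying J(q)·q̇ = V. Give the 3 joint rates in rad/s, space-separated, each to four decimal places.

0.5270 -0.1500 0.2640

o_n = [0.4353, -0.8117, 0.0009]
J₁: ẑ×o_n = [0.8117, 0.4353, -0.0000], ω = ẑ
J2: z=[-0.9336, 0.3584, 0.0000] o=[-0.2186, -0.5695, 0.5000] → [-0.1789, -0.4660, -0.0082, -0.9336, 0.3584, 0.0000]
J3: z=[0.2899, 0.7553, -0.5878] o=[-0.3155, -0.8219, 0.1279] → [-0.0899, -0.4045, -0.5642, 0.2899, 0.7553, -0.5878]
q̇ = J⁺·V = [0.5270, -0.1500, 0.2640]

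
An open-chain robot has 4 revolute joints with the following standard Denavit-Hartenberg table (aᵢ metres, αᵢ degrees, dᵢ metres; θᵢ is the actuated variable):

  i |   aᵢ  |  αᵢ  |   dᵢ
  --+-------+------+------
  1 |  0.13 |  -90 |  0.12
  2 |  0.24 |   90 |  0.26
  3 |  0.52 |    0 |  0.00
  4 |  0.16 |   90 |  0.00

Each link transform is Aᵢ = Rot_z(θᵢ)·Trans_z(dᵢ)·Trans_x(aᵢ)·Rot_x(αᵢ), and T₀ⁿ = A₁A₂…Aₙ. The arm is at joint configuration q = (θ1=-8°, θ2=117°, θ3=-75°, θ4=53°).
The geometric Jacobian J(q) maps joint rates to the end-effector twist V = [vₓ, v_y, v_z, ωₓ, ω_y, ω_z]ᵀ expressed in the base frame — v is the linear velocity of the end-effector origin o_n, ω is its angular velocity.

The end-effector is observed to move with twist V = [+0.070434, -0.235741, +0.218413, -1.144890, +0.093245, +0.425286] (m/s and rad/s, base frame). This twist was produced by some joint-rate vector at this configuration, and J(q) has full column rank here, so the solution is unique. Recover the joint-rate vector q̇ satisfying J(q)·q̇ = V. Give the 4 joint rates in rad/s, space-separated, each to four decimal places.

-0.1590 -0.0670 -0.3700 -0.9170

o_n = [-0.1484, -0.2843, -0.3459]
J₁: ẑ×o_n = [0.2843, -0.1484, 0.0000], ω = ẑ
J2: z=[0.1392, 0.9903, 0.0000] o=[0.1287, -0.0181, 0.1200] → [-0.4614, 0.0648, 0.2374, 0.1392, 0.9903, 0.0000]
J3: z=[0.8823, -0.1240, -0.4540] o=[0.0570, 0.2545, -0.0938] → [-0.2134, 0.3157, -0.5009, 0.8823, -0.1240, -0.4540]
J4: z=[0.8823, -0.1240, -0.4540] o=[-0.0734, -0.2343, -0.2138] → [-0.0063, 0.1507, -0.0534, 0.8823, -0.1240, -0.4540]
q̇ = J⁺·V = [-0.1590, -0.0670, -0.3700, -0.9170]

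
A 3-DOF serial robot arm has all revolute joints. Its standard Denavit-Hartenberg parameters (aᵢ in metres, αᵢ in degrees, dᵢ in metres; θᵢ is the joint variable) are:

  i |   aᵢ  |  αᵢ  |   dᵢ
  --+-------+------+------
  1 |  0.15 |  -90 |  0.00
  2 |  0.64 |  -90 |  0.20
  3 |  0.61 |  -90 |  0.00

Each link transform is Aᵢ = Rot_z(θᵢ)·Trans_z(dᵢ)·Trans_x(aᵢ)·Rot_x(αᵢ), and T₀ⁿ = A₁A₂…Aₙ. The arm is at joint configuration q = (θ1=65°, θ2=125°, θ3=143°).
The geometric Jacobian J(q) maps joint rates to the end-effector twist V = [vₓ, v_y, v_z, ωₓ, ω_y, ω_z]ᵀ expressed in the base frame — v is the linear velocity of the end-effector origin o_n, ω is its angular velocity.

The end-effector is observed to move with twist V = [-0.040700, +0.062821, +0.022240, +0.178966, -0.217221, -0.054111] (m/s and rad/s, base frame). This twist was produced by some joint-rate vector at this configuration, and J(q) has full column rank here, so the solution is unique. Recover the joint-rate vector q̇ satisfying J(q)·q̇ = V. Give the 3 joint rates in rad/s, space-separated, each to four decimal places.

o_n = [0.1778, -0.0141, -0.1252]
J₁: ẑ×o_n = [0.0141, 0.1778, -0.0000], ω = ẑ
J2: z=[-0.9063, 0.4226, 0.0000] o=[0.0634, 0.1359, 0.0000] → [-0.0529, -0.1135, 0.0877, -0.9063, 0.4226, 0.0000]
J3: z=[-0.3462, -0.7424, 0.5736] o=[-0.2730, -0.1122, -0.5243] → [-0.3525, 0.3967, 0.3007, -0.3462, -0.7424, 0.5736]
q̇ = J⁺·V = [-0.1390, -0.2540, 0.1480]

-0.1390 -0.2540 0.1480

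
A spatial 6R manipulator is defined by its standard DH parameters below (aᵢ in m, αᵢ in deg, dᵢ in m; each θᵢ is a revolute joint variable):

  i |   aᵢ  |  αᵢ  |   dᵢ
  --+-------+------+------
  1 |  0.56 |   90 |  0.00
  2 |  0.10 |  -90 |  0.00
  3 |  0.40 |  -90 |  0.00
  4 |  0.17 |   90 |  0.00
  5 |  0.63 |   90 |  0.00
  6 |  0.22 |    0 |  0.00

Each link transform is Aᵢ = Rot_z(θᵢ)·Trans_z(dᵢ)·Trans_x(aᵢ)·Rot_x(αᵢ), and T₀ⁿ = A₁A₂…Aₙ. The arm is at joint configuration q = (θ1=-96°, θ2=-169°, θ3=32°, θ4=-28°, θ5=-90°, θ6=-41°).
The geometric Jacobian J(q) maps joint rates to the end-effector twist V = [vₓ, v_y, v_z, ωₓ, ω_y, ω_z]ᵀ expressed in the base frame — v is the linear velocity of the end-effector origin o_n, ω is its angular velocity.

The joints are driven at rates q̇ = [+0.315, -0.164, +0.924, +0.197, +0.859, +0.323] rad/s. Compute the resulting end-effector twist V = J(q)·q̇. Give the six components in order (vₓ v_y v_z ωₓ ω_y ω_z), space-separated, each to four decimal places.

1.0505 0.5601 -0.3077 -0.1347 -0.9589 -1.0564

o_n = [-0.2960, 0.5094, -0.1528]
J₁: ẑ×o_n = [-0.5094, -0.2960, 0.0000], ω = ẑ
J2: z=[-0.9945, 0.1045, 0.0000] o=[-0.0585, -0.5569, 0.0000] → [-0.0160, -0.1520, -1.0357, -0.9945, 0.1045, 0.0000]
J3: z=[-0.0199, -0.1898, -0.9816] o=[-0.0483, -0.4593, -0.0191] → [0.9763, 0.2405, -0.0663, -0.0199, -0.1898, -0.9816]
J4: z=[0.7890, -0.6060, 0.1011] o=[0.1973, -0.1503, -0.0838] → [-0.0249, 0.0045, 0.2216, 0.7890, -0.6060, 0.1011]
J5: z=[-0.3059, -0.5302, -0.7908] o=[0.2879, -0.0495, -0.1864] → [0.4241, 0.4721, -0.4806, -0.3059, -0.5302, -0.7908]
J6: z=[-0.5328, -0.5930, 0.6037] o=[-0.2092, 0.3323, -0.2501] → [-0.1647, -0.0006, -0.1459, -0.5328, -0.5930, 0.6037]
V = J·q̇ = [1.0505, 0.5601, -0.3077, -0.1347, -0.9589, -1.0564]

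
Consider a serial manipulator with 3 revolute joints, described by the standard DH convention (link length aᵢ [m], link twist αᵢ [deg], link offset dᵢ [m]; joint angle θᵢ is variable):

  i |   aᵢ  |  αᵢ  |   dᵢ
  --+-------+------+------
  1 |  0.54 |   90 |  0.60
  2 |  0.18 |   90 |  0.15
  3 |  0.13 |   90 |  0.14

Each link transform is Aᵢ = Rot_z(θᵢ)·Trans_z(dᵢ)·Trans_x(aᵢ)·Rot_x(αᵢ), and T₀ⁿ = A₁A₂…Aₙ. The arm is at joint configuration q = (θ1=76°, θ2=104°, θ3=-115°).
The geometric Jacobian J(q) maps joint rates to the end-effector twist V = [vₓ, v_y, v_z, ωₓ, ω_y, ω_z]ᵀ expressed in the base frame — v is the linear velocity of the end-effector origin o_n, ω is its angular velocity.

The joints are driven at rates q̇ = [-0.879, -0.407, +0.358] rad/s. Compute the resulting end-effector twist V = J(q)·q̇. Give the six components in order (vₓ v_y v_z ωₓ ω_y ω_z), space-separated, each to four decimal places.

o_n = [0.1874, 0.6186, 0.7552]
J₁: ẑ×o_n = [-0.6186, 0.1874, 0.0000], ω = ẑ
J2: z=[0.9703, -0.2419, 0.0000] o=[0.1306, 0.5240, 0.6000] → [-0.0375, -0.1506, 0.1056, 0.9703, -0.2419, 0.0000]
J3: z=[0.2347, 0.9415, 0.2419] o=[0.2656, 0.4454, 0.7747] → [-0.0602, -0.0144, 0.1143, 0.2347, 0.9415, 0.2419]
V = J·q̇ = [0.5375, -0.1086, -0.0020, -0.3109, 0.4355, -0.7924]

0.5375 -0.1086 -0.0020 -0.3109 0.4355 -0.7924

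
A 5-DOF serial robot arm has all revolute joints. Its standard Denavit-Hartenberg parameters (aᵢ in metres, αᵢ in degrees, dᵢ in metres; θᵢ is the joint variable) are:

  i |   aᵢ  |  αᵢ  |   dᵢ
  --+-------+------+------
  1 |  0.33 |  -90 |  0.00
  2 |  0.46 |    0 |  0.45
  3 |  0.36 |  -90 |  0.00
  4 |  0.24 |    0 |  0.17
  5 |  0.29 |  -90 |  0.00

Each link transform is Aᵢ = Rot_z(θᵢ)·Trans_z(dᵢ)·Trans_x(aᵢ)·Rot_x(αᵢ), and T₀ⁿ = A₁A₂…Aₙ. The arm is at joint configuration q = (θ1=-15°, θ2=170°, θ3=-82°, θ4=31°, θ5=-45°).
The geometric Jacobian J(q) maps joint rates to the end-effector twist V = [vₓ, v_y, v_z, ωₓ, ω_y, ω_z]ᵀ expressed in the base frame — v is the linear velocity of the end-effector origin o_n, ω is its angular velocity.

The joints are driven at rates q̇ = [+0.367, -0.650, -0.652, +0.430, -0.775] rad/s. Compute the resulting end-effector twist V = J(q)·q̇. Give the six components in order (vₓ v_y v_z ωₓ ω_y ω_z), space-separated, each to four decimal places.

o_n = [-0.1517, 0.4512, -0.9324]
J₁: ẑ×o_n = [-0.4512, -0.1517, 0.0000], ω = ẑ
J2: z=[0.2588, 0.9659, 0.0000] o=[0.3188, -0.0854, 0.0000] → [-0.9006, 0.2413, 0.5933, 0.2588, 0.9659, 0.0000]
J3: z=[0.2588, 0.9659, 0.0000] o=[-0.0024, 0.4665, -0.0799] → [-0.8235, 0.2206, 0.1403, 0.2588, 0.9659, 0.0000]
J4: z=[-0.9653, 0.2587, -0.0349] o=[0.0098, 0.4633, -0.4397] → [-0.1279, -0.4700, 0.0534, -0.9653, 0.2587, -0.0349]
J5: z=[-0.9653, 0.2587, -0.0349] o=[-0.1794, 0.3860, -0.6512] → [-0.0705, -0.2724, -0.0701, -0.9653, 0.2587, -0.0349]
V = J·q̇ = [0.9563, -0.3474, -0.3999, -0.0039, -1.3469, 0.3790]

0.9563 -0.3474 -0.3999 -0.0039 -1.3469 0.3790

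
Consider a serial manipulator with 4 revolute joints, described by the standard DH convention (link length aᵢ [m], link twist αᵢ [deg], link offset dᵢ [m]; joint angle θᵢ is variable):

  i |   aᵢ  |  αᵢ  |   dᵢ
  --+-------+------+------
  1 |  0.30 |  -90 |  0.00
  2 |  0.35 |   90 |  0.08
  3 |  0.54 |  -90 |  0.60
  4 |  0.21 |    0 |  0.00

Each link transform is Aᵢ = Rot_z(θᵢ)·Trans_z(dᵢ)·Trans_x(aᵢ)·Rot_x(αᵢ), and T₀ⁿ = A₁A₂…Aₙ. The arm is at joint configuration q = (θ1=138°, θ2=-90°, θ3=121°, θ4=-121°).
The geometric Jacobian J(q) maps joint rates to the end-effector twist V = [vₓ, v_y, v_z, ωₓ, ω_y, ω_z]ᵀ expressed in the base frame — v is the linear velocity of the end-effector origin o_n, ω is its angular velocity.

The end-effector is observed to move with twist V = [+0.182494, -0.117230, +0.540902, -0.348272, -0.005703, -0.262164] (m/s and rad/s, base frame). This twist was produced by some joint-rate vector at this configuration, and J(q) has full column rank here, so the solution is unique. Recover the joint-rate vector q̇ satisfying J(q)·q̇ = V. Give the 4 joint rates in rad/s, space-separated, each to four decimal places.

0.4630 0.6730 -0.2550 0.8460

o_n = [0.0555, -0.6557, 0.1276]
J₁: ẑ×o_n = [0.6557, 0.0555, -0.0000], ω = ẑ
J2: z=[-0.6691, -0.7431, 0.0000] o=[-0.2229, 0.2007, 0.0000] → [-0.0948, 0.0854, 0.7800, -0.6691, -0.7431, 0.0000]
J3: z=[0.7431, -0.6691, 0.0000] o=[-0.2765, 0.1413, 0.3500] → [0.1488, 0.1653, -0.3702, 0.7431, -0.6691, 0.0000]
J4: z=[0.3446, 0.3827, -0.8572] o=[-0.1403, -0.6042, 0.0719] → [-0.0229, -0.1870, -0.0927, 0.3446, 0.3827, -0.8572]
q̇ = J⁺·V = [0.4630, 0.6730, -0.2550, 0.8460]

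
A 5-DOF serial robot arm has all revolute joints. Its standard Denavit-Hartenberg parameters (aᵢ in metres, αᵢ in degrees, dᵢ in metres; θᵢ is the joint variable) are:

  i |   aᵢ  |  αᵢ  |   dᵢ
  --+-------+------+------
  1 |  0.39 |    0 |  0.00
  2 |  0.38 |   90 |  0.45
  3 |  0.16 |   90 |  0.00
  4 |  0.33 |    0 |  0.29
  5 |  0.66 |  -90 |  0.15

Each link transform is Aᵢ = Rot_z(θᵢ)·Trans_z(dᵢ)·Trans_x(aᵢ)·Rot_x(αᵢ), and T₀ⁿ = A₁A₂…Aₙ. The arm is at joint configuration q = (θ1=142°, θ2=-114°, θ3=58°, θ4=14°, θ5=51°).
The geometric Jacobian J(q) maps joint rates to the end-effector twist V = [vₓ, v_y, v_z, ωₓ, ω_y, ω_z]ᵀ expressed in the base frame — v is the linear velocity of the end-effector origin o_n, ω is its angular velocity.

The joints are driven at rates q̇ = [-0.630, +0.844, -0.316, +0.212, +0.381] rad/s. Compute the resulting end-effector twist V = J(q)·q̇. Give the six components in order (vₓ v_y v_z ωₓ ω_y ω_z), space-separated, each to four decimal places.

o_n = [1.0311, 0.1839, 0.8606]
J₁: ẑ×o_n = [-0.1839, 1.0311, 0.0000], ω = ẑ
J2: z=[0.0000, 0.0000, 1.0000] o=[-0.3073, 0.2401, 0.0000] → [0.0562, 1.3385, -0.0000, 0.0000, 0.0000, 1.0000]
J3: z=[0.4695, -0.8829, 0.0000] o=[0.0282, 0.4185, 0.4500] → [-0.3625, -0.1928, 0.7754, 0.4695, -0.8829, 0.0000]
J4: z=[0.7488, 0.3981, -0.5299] o=[0.1031, 0.4583, 0.5857] → [-0.0360, -0.6977, -0.5750, 0.7488, 0.3981, -0.5299]
J5: z=[0.7488, 0.3981, -0.5299] o=[0.5075, 0.5829, 0.7036] → [-0.1489, -0.3951, -0.5073, 0.7488, 0.3981, -0.5299]
V = J·q̇ = [0.2135, 0.2425, -0.5602, 0.2957, 0.5151, -0.1002]

0.2135 0.2425 -0.5602 0.2957 0.5151 -0.1002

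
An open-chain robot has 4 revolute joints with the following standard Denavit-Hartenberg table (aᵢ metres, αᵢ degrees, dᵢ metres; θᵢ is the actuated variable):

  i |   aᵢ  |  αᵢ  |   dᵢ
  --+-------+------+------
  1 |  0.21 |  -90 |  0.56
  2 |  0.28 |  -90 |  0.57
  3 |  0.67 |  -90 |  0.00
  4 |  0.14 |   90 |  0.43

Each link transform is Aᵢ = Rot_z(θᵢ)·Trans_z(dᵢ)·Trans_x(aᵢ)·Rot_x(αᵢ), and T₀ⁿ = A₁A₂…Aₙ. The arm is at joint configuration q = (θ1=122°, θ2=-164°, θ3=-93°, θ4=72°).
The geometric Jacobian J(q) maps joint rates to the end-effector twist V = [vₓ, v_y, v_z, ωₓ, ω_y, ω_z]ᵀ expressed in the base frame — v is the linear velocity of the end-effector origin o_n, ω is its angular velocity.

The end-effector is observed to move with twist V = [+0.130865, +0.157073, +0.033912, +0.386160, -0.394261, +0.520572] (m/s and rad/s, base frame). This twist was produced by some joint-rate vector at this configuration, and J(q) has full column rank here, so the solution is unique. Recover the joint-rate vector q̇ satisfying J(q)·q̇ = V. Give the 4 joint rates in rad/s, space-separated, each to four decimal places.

o_n = [-0.8560, -1.0923, 0.6173]
J₁: ẑ×o_n = [1.0923, -0.8560, 0.0000], ω = ẑ
J2: z=[-0.8480, -0.5299, 0.0000] o=[-0.1113, 0.1781, 0.5600] → [-0.0303, 0.0486, 0.6827, -0.8480, -0.5299, 0.0000]
J3: z=[-0.1461, 0.2338, 0.9613] o=[-0.4520, -0.3522, 0.6372] → [0.7068, -0.3912, 0.2025, -0.1461, 0.2338, 0.9613]
J4: z=[0.4643, -0.8418, 0.2753] o=[-1.0373, -0.6782, 0.6275] → [0.1226, 0.0547, -0.0397, 0.4643, -0.8418, 0.2753]
q̇ = J⁺·V = [-0.5380, -0.1610, 0.8690, 0.8110]

-0.5380 -0.1610 0.8690 0.8110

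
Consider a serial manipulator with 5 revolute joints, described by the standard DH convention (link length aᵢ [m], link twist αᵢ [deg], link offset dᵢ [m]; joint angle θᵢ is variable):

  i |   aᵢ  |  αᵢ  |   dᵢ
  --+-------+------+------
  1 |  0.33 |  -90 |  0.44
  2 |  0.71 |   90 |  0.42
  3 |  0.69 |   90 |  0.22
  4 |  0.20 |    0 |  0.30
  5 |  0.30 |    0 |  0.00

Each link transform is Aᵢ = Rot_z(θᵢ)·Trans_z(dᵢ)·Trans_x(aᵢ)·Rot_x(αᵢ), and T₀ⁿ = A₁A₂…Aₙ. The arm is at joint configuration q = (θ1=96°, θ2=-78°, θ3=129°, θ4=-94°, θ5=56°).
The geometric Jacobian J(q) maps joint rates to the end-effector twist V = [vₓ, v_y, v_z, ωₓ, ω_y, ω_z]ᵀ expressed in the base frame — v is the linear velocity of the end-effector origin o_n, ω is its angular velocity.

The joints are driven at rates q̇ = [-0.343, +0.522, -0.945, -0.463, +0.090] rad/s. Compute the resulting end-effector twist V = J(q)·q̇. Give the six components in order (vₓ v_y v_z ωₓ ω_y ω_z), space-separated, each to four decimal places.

-0.0965 0.8949 0.7884 -0.3760 0.8293 -0.8230

o_n = [-1.3700, 0.4265, 0.7667]
J₁: ẑ×o_n = [-0.4265, -1.3700, 0.0000], ω = ẑ
J2: z=[-0.9945, -0.1045, 0.0000] o=[-0.0345, 0.3282, 0.4400] → [-0.0342, 0.3249, -0.2373, -0.9945, -0.1045, 0.0000]
J3: z=[0.1022, -0.9728, 0.2079] o=[-0.4676, 0.4311, 1.1345] → [0.3587, -0.1500, -0.8783, 0.1022, -0.9728, 0.2079]
J4: z=[-0.6428, 0.0949, 0.7602] o=[-0.9690, 0.0712, 0.7555] → [-0.2690, -0.2976, -0.1903, -0.6428, 0.0949, 0.7602]
J5: z=[-0.6428, 0.0949, 0.7602] o=[-1.1716, 0.2968, 0.9506] → [-0.1161, -0.2690, -0.0645, -0.6428, 0.0949, 0.7602]
V = J·q̇ = [-0.0965, 0.8949, 0.7884, -0.3760, 0.8293, -0.8230]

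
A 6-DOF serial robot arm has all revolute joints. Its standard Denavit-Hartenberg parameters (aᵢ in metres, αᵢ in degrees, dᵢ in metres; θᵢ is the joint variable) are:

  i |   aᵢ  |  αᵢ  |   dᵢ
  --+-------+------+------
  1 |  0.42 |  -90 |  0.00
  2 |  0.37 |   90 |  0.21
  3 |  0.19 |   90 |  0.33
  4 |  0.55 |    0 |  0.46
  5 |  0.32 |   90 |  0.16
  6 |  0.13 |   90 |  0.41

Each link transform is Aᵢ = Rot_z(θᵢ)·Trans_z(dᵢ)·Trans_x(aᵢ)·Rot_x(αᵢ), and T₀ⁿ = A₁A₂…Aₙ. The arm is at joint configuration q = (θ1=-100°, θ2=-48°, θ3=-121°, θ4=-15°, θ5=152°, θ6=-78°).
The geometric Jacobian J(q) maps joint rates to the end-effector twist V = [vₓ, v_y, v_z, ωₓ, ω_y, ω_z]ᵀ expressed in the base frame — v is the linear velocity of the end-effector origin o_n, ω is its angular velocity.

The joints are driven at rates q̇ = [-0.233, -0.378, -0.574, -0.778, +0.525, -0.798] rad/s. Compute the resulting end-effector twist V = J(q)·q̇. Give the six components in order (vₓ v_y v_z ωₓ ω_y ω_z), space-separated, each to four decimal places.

0.4399 -0.1707 -0.8304 -0.2483 -1.1676 -0.6381

o_n = [-0.1025, 0.4351, 0.1597]
J₁: ẑ×o_n = [-0.4351, -0.1025, 0.0000], ω = ẑ
J2: z=[0.9848, -0.1736, 0.0000] o=[-0.0729, -0.4136, 0.0000] → [-0.0277, -0.1572, 0.8307, 0.9848, -0.1736, 0.0000]
J3: z=[0.1290, 0.7319, 0.6691] o=[0.0909, -0.6939, 0.2750] → [-0.8399, -0.1145, 0.2873, 0.1290, 0.7319, 0.6691]
J4: z=[0.6068, 0.4754, -0.6370] o=[-0.0155, -0.3596, 0.4231] → [0.3810, 0.2152, 0.5236, 0.6068, 0.4754, -0.6370]
J5: z=[0.6068, 0.4754, -0.6370] o=[-0.1715, 0.0143, -0.1686] → [0.4241, -0.2431, 0.2226, 0.6068, 0.4754, -0.6370]
J6: z=[-0.4405, 0.8682, 0.2283] o=[0.1374, 0.1358, -0.0349] → [0.1005, 0.0309, 0.0764, -0.4405, 0.8682, 0.2283]
V = J·q̇ = [0.4399, -0.1707, -0.8304, -0.2483, -1.1676, -0.6381]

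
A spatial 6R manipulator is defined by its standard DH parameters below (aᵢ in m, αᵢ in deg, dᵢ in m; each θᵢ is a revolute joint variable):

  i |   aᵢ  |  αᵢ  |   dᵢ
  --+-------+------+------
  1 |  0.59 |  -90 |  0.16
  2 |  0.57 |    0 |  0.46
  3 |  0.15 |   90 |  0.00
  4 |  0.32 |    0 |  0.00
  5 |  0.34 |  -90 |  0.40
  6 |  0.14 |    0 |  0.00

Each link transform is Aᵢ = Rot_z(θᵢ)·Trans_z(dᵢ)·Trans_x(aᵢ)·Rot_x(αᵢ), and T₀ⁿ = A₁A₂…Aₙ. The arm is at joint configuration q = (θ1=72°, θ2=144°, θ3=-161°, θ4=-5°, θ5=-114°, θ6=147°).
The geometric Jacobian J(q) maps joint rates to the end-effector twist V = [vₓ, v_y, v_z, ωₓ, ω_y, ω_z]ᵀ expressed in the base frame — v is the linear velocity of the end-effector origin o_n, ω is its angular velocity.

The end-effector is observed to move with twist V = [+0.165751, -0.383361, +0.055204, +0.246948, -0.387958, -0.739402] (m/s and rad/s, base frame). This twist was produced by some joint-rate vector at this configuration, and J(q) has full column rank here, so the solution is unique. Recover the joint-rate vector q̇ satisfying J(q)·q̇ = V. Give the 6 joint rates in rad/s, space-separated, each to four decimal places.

o_n = [-0.1086, 0.4341, 0.2401]
J₁: ẑ×o_n = [-0.4341, -0.1086, 0.0000], ω = ẑ
J2: z=[-0.9511, 0.3090, 0.0000] o=[0.1823, 0.5611, 0.1600] → [0.0247, 0.0762, 0.2107, -0.9511, 0.3090, 0.0000]
J3: z=[-0.9511, 0.3090, 0.0000] o=[-0.3977, 0.2647, -0.1750] → [0.1283, 0.3948, -0.2504, -0.9511, 0.3090, 0.0000]
J4: z=[-0.0903, -0.2781, 0.9563] o=[-0.3533, 0.4011, -0.1312] → [-0.1348, 0.2676, 0.0651, -0.0903, -0.2781, 0.9563]
J5: z=[-0.0903, -0.2781, 0.9563] o=[-0.2326, 0.6824, -0.0380] → [0.1602, 0.1437, 0.0569, -0.0903, -0.2781, 0.9563]
J6: z=[0.7195, 0.6457, 0.2557] o=[-0.0346, 0.3294, 0.2963] → [-0.0631, 0.0216, 0.1231, 0.7195, 0.6457, 0.2557]
q̇ = J⁺·V = [-0.1710, -0.0020, -0.6000, -0.7110, 0.2530, -0.5100]

-0.1710 -0.0020 -0.6000 -0.7110 0.2530 -0.5100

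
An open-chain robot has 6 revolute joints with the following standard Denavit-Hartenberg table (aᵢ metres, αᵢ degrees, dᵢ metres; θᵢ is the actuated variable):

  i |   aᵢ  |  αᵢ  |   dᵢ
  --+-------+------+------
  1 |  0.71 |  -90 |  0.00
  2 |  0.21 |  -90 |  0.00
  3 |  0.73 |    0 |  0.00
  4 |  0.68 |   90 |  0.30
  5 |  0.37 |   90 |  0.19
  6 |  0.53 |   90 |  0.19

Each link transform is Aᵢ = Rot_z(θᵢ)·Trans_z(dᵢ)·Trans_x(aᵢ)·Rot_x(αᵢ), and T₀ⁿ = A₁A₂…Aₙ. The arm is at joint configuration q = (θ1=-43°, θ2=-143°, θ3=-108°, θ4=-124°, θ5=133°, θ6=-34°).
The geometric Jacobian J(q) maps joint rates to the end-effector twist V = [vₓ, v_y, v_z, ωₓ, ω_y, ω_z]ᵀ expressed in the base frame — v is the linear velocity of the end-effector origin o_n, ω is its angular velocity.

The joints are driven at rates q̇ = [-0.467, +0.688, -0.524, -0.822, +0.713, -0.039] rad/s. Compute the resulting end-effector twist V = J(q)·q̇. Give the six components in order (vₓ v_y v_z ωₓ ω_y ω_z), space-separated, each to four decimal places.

o_n = [1.4976, -0.6453, 0.6571]
J₁: ẑ×o_n = [0.6453, 1.4976, -0.0000], ω = ẑ
J2: z=[0.6820, 0.7314, 0.0000] o=[0.5193, -0.4842, 0.0000] → [0.4806, -0.4481, -0.8254, 0.6820, 0.7314, 0.0000]
J3: z=[0.4401, -0.4104, 0.7986] o=[0.3966, -0.3698, 0.1264] → [0.0022, 0.6457, 0.3306, 0.4401, -0.4104, 0.7986]
J4: z=[0.4401, -0.4104, 0.7986] o=[1.0019, 0.0151, -0.0094] → [0.2539, 0.1026, -0.0872, 0.4401, -0.4104, 0.7986]
J5: z=[-0.8801, -0.0211, 0.4742] o=[1.0130, -0.7280, -0.0217] → [-0.0535, 0.8273, -0.0625, -0.8801, -0.0211, 0.4742]
J6: z=[0.1701, -0.9467, 0.2737] o=[1.0097, -0.6130, 0.3780] → [-0.2554, 0.0860, 0.4564, 0.1701, -0.9467, 0.2737]
V = J·q̇ = [-0.2088, -0.8439, -0.7319, -0.7574, 1.0775, -1.2145]

-0.2088 -0.8439 -0.7319 -0.7574 1.0775 -1.2145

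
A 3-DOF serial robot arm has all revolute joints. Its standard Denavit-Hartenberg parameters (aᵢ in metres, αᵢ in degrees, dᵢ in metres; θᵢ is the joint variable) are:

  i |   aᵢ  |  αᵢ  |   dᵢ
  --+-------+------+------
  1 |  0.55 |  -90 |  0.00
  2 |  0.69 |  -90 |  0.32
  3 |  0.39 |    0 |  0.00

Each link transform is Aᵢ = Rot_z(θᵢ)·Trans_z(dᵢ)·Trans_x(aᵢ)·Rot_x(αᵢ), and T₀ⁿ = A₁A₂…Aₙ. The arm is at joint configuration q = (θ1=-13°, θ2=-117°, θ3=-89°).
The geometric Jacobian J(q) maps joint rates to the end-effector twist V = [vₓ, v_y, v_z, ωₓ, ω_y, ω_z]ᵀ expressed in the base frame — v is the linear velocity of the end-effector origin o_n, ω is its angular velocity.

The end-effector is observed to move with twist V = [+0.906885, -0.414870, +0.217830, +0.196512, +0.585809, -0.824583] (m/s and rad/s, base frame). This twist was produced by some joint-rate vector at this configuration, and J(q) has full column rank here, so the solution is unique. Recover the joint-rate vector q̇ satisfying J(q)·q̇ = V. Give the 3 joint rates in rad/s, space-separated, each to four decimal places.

-0.8550 0.6150 0.0670

o_n = [0.3874, 0.6392, 0.6209]
J₁: ẑ×o_n = [-0.6392, 0.3874, 0.0000], ω = ẑ
J2: z=[0.2250, 0.9744, 0.0000] o=[0.5359, -0.1237, 0.0000] → [0.6049, -0.1397, 0.3163, 0.2250, 0.9744, 0.0000]
J3: z=[0.8682, -0.2004, 0.4540] o=[0.3027, 0.2585, 0.6148] → [-0.1740, 0.0332, 0.3474, 0.8682, -0.2004, 0.4540]
q̇ = J⁺·V = [-0.8550, 0.6150, 0.0670]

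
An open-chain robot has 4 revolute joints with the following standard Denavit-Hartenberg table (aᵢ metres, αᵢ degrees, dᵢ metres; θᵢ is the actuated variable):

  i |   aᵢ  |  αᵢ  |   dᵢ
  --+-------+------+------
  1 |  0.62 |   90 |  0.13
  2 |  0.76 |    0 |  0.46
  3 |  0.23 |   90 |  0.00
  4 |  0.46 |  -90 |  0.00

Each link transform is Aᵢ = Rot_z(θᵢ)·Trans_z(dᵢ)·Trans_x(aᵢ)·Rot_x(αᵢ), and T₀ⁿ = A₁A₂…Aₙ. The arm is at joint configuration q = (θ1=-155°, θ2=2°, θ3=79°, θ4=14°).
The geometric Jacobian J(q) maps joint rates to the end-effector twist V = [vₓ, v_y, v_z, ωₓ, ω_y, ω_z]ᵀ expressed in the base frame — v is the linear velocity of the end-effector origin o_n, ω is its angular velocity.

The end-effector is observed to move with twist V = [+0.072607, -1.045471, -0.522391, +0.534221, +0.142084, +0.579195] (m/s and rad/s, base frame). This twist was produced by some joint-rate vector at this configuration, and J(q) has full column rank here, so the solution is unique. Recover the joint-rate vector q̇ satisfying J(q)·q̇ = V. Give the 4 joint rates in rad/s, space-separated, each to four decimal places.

o_n = [-1.5876, -0.1100, 0.8245]
J₁: ẑ×o_n = [0.1100, -1.5876, 0.0000], ω = ẑ
J2: z=[-0.4226, 0.9063, 0.0000] o=[-0.5619, -0.2620, 0.1300] → [0.6295, 0.2935, 0.8653, -0.4226, 0.9063, 0.0000]
J3: z=[-0.4226, 0.9063, 0.0000] o=[-1.4447, -0.1661, 0.1565] → [0.6054, 0.2823, 0.1058, -0.4226, 0.9063, 0.0000]
J4: z=[-0.8951, -0.4174, -0.1564] o=[-1.4773, -0.1813, 0.3837] → [-0.1729, 0.4119, -0.1099, -0.8951, -0.4174, -0.1564]
q̇ = J⁺·V = [0.4930, -0.7540, 0.6570, -0.5510]

0.4930 -0.7540 0.6570 -0.5510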